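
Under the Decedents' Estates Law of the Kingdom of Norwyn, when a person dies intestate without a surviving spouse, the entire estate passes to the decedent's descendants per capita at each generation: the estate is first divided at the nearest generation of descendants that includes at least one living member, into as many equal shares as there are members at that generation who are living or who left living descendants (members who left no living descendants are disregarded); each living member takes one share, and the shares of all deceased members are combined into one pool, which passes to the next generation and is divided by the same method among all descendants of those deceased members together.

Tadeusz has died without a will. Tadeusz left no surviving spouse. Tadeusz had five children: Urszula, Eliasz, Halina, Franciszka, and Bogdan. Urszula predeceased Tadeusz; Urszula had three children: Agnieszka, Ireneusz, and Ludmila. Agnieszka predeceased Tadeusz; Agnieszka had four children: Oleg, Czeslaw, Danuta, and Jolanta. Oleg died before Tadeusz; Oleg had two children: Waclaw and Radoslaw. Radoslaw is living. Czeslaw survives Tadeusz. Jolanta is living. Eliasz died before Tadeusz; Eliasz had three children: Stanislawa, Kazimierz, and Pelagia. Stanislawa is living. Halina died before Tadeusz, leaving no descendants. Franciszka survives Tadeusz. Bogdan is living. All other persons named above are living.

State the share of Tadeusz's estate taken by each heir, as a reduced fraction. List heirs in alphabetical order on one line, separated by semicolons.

There is no surviving spouse, so the entire estate passes to Tadeusz's descendants per capita at each generation.
At generation 1 (Urszula, Eliasz, Franciszka, Bogdan) there are 4 shares of (1)/4 = 1/4 each.
Living: Franciszka and Bogdan — each takes 1/4.
Deceased: Urszula and Eliasz. Their combined 1/2 is pooled and carried to generation 2.
At generation 2 (Agnieszka, Ireneusz, Ludmila, Stanislawa, Kazimierz, Pelagia) there are 6 shares of (1/2)/6 = 1/12 each.
Living: Ireneusz, Ludmila, Stanislawa, Kazimierz, and Pelagia — each takes 1/12.
Deceased: Agnieszka. That 1/12 share is carried to generation 3.
At generation 3 (Oleg, Czeslaw, Danuta, Jolanta) there are 4 shares of (1/12)/4 = 1/48 each.
Living: Czeslaw, Danuta, and Jolanta — each takes 1/48.
Deceased: Oleg. That 1/48 share is carried to generation 4.
At generation 4 (Waclaw, Radoslaw) there are 2 shares of (1/48)/2 = 1/96 each.
Living: Waclaw and Radoslaw — each takes 1/96.

Bogdan 1/4; Czeslaw 1/48; Danuta 1/48; Franciszka 1/4; Ireneusz 1/12; Jolanta 1/48; Kazimierz 1/12; Ludmila 1/12; Pelagia 1/12; Radoslaw 1/96; Stanislawa 1/12; Waclaw 1/96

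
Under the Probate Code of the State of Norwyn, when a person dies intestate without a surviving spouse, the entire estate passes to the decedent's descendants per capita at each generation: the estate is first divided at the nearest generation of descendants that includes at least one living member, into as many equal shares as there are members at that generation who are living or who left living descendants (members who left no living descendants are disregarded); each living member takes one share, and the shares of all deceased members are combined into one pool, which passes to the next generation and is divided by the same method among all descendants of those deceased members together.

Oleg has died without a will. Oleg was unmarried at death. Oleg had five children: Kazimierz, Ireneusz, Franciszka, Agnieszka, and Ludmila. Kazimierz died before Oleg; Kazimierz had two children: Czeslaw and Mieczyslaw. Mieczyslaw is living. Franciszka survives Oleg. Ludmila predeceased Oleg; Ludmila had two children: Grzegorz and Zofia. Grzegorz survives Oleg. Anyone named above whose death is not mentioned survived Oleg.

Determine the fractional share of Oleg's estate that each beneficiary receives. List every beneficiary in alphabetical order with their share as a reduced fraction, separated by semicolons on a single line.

There is no surviving spouse, so the entire estate passes to Oleg's descendants per capita at each generation.
At generation 1 (Kazimierz, Ireneusz, Franciszka, Agnieszka, Ludmila) there are 5 shares of (1)/5 = 1/5 each.
Living: Ireneusz, Franciszka, and Agnieszka — each takes 1/5.
Deceased: Kazimierz and Ludmila. Their combined 2/5 is pooled and carried to generation 2.
At generation 2 (Czeslaw, Mieczyslaw, Grzegorz, Zofia) there are 4 shares of (2/5)/4 = 1/10 each.
Living: Czeslaw, Mieczyslaw, Grzegorz, and Zofia — each takes 1/10.

Agnieszka 1/5; Czeslaw 1/10; Franciszka 1/5; Grzegorz 1/10; Ireneusz 1/5; Mieczyslaw 1/10; Zofia 1/10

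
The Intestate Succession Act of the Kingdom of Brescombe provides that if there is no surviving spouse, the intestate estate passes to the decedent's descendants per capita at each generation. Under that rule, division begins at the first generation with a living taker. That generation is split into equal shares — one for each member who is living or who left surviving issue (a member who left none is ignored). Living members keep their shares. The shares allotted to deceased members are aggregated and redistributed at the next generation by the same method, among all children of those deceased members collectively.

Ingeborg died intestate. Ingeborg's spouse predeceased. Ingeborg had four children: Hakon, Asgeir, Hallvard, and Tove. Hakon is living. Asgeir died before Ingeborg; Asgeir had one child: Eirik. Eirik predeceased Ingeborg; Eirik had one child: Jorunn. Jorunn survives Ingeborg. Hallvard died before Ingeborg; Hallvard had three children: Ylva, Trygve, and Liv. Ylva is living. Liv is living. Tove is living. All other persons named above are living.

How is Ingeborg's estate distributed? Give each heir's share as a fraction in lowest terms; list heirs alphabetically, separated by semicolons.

There is no surviving spouse, so the entire estate passes to Ingeborg's descendants per capita at each generation.
At generation 1 (Hakon, Asgeir, Hallvard, Tove) there are 4 shares of (1)/4 = 1/4 each.
Living: Hakon and Tove — each takes 1/4.
Deceased: Asgeir and Hallvard. Their combined 1/2 is pooled and carried to generation 2.
At generation 2 (Eirik, Ylva, Trygve, Liv) there are 4 shares of (1/2)/4 = 1/8 each.
Living: Ylva, Trygve, and Liv — each takes 1/8.
Deceased: Eirik. That 1/8 share is carried to generation 3.
At generation 3 (Jorunn) there are 1 shares of (1/8)/1 = 1/8 each.
Living: Jorunn — each takes 1/8.

Hakon 1/4; Jorunn 1/8; Liv 1/8; Tove 1/4; Trygve 1/8; Ylva 1/8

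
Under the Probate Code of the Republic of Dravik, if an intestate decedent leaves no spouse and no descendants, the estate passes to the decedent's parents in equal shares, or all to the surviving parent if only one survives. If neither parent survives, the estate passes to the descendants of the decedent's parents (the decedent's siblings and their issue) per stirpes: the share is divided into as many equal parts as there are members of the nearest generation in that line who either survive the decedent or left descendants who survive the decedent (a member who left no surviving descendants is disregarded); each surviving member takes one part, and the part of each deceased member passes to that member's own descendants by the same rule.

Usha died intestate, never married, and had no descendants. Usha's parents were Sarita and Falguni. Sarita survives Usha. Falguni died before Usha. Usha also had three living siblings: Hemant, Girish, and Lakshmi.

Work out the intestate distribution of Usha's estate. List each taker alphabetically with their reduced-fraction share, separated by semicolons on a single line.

Sarita 1

Only one parent, Sarita, survives, so Sarita takes the entire estate. The siblings take nothing because a surviving parent has priority.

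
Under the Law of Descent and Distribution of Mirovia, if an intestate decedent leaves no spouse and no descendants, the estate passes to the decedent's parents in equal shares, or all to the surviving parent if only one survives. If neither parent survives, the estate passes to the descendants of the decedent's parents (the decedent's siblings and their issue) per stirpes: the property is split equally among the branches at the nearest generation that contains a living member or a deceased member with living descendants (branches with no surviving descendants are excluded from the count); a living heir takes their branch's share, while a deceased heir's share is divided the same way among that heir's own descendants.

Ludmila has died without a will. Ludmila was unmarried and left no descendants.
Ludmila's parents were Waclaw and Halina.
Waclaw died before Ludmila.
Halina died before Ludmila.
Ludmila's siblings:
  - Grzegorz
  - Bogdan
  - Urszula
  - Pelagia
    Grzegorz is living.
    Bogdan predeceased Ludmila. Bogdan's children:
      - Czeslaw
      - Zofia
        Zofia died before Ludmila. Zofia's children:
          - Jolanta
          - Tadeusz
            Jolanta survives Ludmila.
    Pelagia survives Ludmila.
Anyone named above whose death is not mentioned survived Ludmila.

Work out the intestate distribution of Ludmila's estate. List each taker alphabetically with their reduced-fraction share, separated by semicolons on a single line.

Czeslaw 1/8; Grzegorz 1/4; Jolanta 1/16; Pelagia 1/4; Tadeusz 1/16; Urszula 1/4

Neither parent survives and there are no descendants, so the estate passes to Ludmila's siblings and their issue per stirpes.
The estate is divided into 4 equal shares of 1/4 among Grzegorz, Bogdan, Urszula, Pelagia.
Grzegorz is living and takes 1/4.
Bogdan predeceased; the 1/4 allotted to Bogdan's branch passes to Bogdan's issue by representation.
The 1/4 is divided into 2 equal shares of 1/8 among Czeslaw, Zofia.
Czeslaw is living and takes 1/8.
Zofia predeceased; the 1/8 allotted to Zofia's branch passes to Zofia's issue by representation.
The 1/8 is divided into 2 equal shares of 1/16 among Jolanta, Tadeusz.
Jolanta is living and takes 1/16.
Tadeusz is living and takes 1/16.
Urszula is living and takes 1/4.
Pelagia is living and takes 1/4.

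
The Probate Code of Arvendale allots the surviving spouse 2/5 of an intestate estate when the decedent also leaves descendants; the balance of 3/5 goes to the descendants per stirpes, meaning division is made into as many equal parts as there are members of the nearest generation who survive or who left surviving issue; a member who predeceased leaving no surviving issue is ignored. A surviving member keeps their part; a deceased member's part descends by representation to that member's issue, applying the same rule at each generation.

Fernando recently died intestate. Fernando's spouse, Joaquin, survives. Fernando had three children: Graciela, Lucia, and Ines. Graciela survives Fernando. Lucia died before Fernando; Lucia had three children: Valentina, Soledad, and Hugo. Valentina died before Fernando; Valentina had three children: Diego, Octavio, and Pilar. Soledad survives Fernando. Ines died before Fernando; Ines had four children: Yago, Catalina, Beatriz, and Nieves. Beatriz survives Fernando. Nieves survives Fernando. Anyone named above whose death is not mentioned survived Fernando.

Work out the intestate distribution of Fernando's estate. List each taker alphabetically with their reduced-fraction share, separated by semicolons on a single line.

Joaquin, as surviving spouse, takes 2/5.
The remaining 3/5 passes to Fernando's descendants per stirpes.
The 3/5 is divided into 3 equal shares of 1/5 among Graciela, Lucia, Ines.
Graciela is living and takes 1/5.
Lucia predeceased; the 1/5 allotted to Lucia's branch passes to Lucia's issue by representation.
The 1/5 is divided into 3 equal shares of 1/15 among Valentina, Soledad, Hugo.
Valentina predeceased; the 1/15 allotted to Valentina's branch passes to Valentina's issue by representation.
The 1/15 is divided into 3 equal shares of 1/45 among Diego, Octavio, Pilar.
Diego is living and takes 1/45.
Octavio is living and takes 1/45.
Pilar is living and takes 1/45.
Soledad is living and takes 1/15.
Hugo is living and takes 1/15.
Ines predeceased; the 1/5 allotted to Ines's branch passes to Ines's issue by representation.
The 1/5 is divided into 4 equal shares of 1/20 among Yago, Catalina, Beatriz, Nieves.
Yago is living and takes 1/20.
Catalina is living and takes 1/20.
Beatriz is living and takes 1/20.
Nieves is living and takes 1/20.

Beatriz 1/20; Catalina 1/20; Diego 1/45; Graciela 1/5; Hugo 1/15; Joaquin 2/5; Nieves 1/20; Octavio 1/45; Pilar 1/45; Soledad 1/15; Yago 1/20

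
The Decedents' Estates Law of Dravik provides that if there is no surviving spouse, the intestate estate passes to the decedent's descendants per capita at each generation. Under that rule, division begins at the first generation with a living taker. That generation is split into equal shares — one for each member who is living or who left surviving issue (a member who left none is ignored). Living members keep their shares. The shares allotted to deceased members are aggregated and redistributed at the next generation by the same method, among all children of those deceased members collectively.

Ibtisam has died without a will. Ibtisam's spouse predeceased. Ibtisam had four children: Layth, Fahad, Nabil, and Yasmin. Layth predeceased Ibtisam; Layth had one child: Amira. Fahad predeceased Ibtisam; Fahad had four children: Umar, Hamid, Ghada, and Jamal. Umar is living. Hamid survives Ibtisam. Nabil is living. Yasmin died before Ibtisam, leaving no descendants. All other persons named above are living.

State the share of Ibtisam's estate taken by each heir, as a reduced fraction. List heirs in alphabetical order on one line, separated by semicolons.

There is no surviving spouse, so the entire estate passes to Ibtisam's descendants per capita at each generation.
At generation 1 (Layth, Fahad, Nabil) there are 3 shares of (1)/3 = 1/3 each.
Living: Nabil — each takes 1/3.
Deceased: Layth and Fahad. Their combined 2/3 is pooled and carried to generation 2.
At generation 2 (Amira, Umar, Hamid, Ghada, Jamal) there are 5 shares of (2/3)/5 = 2/15 each.
Living: Amira, Umar, Hamid, Ghada, and Jamal — each takes 2/15.

Amira 2/15; Ghada 2/15; Hamid 2/15; Jamal 2/15; Nabil 1/3; Umar 2/15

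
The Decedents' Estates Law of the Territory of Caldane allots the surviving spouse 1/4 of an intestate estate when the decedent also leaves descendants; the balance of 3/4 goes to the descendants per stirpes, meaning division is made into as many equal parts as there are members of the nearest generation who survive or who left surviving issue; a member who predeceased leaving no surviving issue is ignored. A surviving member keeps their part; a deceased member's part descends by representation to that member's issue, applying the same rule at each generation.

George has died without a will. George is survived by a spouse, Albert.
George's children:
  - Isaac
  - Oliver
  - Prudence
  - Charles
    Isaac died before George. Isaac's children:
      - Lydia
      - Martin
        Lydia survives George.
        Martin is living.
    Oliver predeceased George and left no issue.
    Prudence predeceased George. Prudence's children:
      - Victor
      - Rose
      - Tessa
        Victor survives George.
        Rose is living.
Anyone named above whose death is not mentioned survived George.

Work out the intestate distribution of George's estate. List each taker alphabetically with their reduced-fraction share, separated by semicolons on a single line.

Albert 1/4; Charles 1/4; Lydia 1/8; Martin 1/8; Rose 1/12; Tessa 1/12; Victor 1/12

Albert, as surviving spouse, takes 1/4.
The remaining 3/4 passes to George's descendants per stirpes.
Oliver left no surviving issue, so that branch lapses and is disregarded.
The 3/4 is divided into 3 equal shares of 1/4 among Isaac, Prudence, Charles.
Isaac predeceased; the 1/4 allotted to Isaac's branch passes to Isaac's issue by representation.
The 1/4 is divided into 2 equal shares of 1/8 among Lydia, Martin.
Lydia is living and takes 1/8.
Martin is living and takes 1/8.
Prudence predeceased; the 1/4 allotted to Prudence's branch passes to Prudence's issue by representation.
The 1/4 is divided into 3 equal shares of 1/12 among Victor, Rose, Tessa.
Victor is living and takes 1/12.
Rose is living and takes 1/12.
Tessa is living and takes 1/12.
Charles is living and takes 1/4.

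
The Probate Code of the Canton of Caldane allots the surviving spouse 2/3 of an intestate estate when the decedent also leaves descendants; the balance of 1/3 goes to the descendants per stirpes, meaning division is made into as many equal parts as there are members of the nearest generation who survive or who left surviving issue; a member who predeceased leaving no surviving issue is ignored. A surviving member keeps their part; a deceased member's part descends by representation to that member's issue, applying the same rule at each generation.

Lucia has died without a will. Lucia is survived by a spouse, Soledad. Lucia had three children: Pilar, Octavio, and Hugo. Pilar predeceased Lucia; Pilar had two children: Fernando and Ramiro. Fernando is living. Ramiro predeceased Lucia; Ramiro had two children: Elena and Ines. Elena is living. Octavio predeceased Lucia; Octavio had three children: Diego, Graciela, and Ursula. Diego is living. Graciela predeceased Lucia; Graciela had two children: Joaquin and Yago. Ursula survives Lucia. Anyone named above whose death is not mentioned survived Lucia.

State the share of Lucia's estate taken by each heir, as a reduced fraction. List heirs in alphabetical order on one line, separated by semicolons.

Soledad, as surviving spouse, takes 2/3.
The remaining 1/3 passes to Lucia's descendants per stirpes.
The 1/3 is divided into 3 equal shares of 1/9 among Pilar, Octavio, Hugo.
Pilar predeceased; the 1/9 allotted to Pilar's branch passes to Pilar's issue by representation.
The 1/9 is divided into 2 equal shares of 1/18 among Fernando, Ramiro.
Fernando is living and takes 1/18.
Ramiro predeceased; the 1/18 allotted to Ramiro's branch passes to Ramiro's issue by representation.
The 1/18 is divided into 2 equal shares of 1/36 among Elena, Ines.
Elena is living and takes 1/36.
Ines is living and takes 1/36.
Octavio predeceased; the 1/9 allotted to Octavio's branch passes to Octavio's issue by representation.
The 1/9 is divided into 3 equal shares of 1/27 among Diego, Graciela, Ursula.
Diego is living and takes 1/27.
Graciela predeceased; the 1/27 allotted to Graciela's branch passes to Graciela's issue by representation.
The 1/27 is divided into 2 equal shares of 1/54 among Joaquin, Yago.
Joaquin is living and takes 1/54.
Yago is living and takes 1/54.
Ursula is living and takes 1/27.
Hugo is living and takes 1/9.

Diego 1/27; Elena 1/36; Fernando 1/18; Hugo 1/9; Ines 1/36; Joaquin 1/54; Soledad 2/3; Ursula 1/27; Yago 1/54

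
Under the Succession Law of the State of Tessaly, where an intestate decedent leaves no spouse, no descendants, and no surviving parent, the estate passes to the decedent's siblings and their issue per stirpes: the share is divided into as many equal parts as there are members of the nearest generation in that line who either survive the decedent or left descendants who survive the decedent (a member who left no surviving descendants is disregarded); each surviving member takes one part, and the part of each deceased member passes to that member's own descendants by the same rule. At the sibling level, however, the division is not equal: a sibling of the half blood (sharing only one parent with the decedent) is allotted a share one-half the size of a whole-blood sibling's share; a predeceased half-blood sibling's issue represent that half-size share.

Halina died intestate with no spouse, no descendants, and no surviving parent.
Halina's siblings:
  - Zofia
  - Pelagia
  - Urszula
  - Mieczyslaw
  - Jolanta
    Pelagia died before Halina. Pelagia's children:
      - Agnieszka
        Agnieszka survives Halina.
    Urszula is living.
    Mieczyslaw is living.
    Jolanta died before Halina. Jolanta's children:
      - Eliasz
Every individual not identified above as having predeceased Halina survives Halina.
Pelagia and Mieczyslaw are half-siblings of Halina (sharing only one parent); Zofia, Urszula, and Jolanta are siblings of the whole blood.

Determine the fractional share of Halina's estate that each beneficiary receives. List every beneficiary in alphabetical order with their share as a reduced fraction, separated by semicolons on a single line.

No spouse, descendants, or parent survives, so the estate passes to Halina's siblings per stirpes.
Half-blood siblings count for one-half the weight of whole-blood siblings at the initial division.
Dividing 1 in proportion to weights (total weight 4): Zofia (weight 1) → 1/4; Pelagia (weight 1/2) → 1/8; Urszula (weight 1) → 1/4; Mieczyslaw (weight 1/2) → 1/8; Jolanta (weight 1) → 1/4.
Zofia is living and takes 1/4.
Pelagia predeceased; the 1/8 allotted to Pelagia's branch passes to Pelagia's issue by representation.
Agnieszka is the sole taker at this level and receives the full 1/8.
Urszula is living and takes 1/4.
Mieczyslaw is living and takes 1/8.
Jolanta predeceased; the 1/4 allotted to Jolanta's branch passes to Jolanta's issue by representation.
Eliasz is the sole taker at this level and receives the full 1/4.

Agnieszka 1/8; Eliasz 1/4; Mieczyslaw 1/8; Urszula 1/4; Zofia 1/4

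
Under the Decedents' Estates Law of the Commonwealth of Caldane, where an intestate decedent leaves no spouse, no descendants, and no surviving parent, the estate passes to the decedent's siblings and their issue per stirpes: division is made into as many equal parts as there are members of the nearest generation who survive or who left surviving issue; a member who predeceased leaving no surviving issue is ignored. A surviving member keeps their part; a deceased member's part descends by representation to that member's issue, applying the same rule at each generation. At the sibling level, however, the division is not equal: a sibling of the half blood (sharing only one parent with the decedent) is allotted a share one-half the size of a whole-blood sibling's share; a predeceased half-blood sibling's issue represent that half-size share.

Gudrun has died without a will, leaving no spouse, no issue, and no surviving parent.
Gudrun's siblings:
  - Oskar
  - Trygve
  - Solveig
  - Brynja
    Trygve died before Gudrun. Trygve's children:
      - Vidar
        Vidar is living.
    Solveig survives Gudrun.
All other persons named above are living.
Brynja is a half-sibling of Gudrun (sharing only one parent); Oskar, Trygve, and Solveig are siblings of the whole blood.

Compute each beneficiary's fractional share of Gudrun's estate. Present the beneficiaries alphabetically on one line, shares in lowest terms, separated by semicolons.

No spouse, descendants, or parent survives, so the estate passes to Gudrun's siblings per stirpes.
Half-blood siblings count for one-half the weight of whole-blood siblings at the initial division.
Dividing 1 in proportion to weights (total weight 7/2): Oskar (weight 1) → 2/7; Trygve (weight 1) → 2/7; Solveig (weight 1) → 2/7; Brynja (weight 1/2) → 1/7.
Oskar is living and takes 2/7.
Trygve predeceased; the 2/7 allotted to Trygve's branch passes to Trygve's issue by representation.
Vidar is the sole taker at this level and receives the full 2/7.
Solveig is living and takes 2/7.
Brynja is living and takes 1/7.

Brynja 1/7; Oskar 2/7; Solveig 2/7; Vidar 2/7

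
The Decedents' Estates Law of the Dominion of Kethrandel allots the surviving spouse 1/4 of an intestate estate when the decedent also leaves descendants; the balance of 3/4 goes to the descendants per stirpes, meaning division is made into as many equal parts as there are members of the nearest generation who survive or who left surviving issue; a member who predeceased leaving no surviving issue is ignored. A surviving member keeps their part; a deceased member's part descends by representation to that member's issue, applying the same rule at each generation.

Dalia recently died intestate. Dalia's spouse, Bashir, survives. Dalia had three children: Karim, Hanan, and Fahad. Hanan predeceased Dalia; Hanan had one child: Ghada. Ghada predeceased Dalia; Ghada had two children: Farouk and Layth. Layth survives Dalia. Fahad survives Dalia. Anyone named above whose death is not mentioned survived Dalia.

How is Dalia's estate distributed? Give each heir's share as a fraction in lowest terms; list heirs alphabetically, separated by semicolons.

Bashir 1/4; Fahad 1/4; Farouk 1/8; Karim 1/4; Layth 1/8

Bashir, as surviving spouse, takes 1/4.
The remaining 3/4 passes to Dalia's descendants per stirpes.
The 3/4 is divided into 3 equal shares of 1/4 among Karim, Hanan, Fahad.
Karim is living and takes 1/4.
Hanan predeceased; the 1/4 allotted to Hanan's branch passes to Hanan's issue by representation.
Ghada's line is the sole branch at this level, so the full 1/4 passes to Ghada's issue by representation.
The 1/4 is divided into 2 equal shares of 1/8 among Farouk, Layth.
Farouk is living and takes 1/8.
Layth is living and takes 1/8.
Fahad is living and takes 1/4.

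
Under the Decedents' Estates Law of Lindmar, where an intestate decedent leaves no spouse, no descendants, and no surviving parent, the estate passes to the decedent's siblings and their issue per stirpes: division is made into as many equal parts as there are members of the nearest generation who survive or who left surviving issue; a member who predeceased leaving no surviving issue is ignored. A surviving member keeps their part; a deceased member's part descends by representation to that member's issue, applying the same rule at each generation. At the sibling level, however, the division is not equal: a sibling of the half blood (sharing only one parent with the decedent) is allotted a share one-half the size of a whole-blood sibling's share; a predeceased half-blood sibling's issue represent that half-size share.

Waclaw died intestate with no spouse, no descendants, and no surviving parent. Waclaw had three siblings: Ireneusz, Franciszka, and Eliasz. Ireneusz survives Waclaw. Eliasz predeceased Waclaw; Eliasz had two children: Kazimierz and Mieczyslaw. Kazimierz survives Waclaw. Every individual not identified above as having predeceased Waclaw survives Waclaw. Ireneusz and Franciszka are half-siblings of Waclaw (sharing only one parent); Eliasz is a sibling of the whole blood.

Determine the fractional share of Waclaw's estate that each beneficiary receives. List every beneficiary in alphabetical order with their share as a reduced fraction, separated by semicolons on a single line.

No spouse, descendants, or parent survives, so the estate passes to Waclaw's siblings per stirpes.
Half-blood siblings count for one-half the weight of whole-blood siblings at the initial division.
Dividing 1 in proportion to weights (total weight 2): Ireneusz (weight 1/2) → 1/4; Franciszka (weight 1/2) → 1/4; Eliasz (weight 1) → 1/2.
Ireneusz is living and takes 1/4.
Franciszka is living and takes 1/4.
Eliasz predeceased; the 1/2 allotted to Eliasz's branch passes to Eliasz's issue by representation.
The 1/2 is divided into 2 equal shares of 1/4 among Kazimierz, Mieczyslaw.
Kazimierz is living and takes 1/4.
Mieczyslaw is living and takes 1/4.

Franciszka 1/4; Ireneusz 1/4; Kazimierz 1/4; Mieczyslaw 1/4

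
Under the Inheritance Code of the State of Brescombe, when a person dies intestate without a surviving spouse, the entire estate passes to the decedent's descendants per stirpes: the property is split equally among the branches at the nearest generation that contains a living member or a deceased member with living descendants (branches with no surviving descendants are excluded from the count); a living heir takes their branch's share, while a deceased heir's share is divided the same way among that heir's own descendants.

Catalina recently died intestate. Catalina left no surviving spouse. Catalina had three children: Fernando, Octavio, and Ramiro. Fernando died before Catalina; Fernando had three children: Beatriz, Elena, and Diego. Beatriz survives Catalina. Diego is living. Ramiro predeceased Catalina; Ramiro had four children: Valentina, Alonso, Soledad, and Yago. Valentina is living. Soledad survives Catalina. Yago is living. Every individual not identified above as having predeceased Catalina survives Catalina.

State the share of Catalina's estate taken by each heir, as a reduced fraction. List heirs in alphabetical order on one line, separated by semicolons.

Alonso 1/12; Beatriz 1/9; Diego 1/9; Elena 1/9; Octavio 1/3; Soledad 1/12; Valentina 1/12; Yago 1/12

There is no surviving spouse, so the entire estate passes to Catalina's descendants per stirpes.
The estate is divided into 3 equal shares of 1/3 among Fernando, Octavio, Ramiro.
Fernando predeceased; the 1/3 allotted to Fernando's branch passes to Fernando's issue by representation.
The 1/3 is divided into 3 equal shares of 1/9 among Beatriz, Elena, Diego.
Beatriz is living and takes 1/9.
Elena is living and takes 1/9.
Diego is living and takes 1/9.
Octavio is living and takes 1/3.
Ramiro predeceased; the 1/3 allotted to Ramiro's branch passes to Ramiro's issue by representation.
The 1/3 is divided into 4 equal shares of 1/12 among Valentina, Alonso, Soledad, Yago.
Valentina is living and takes 1/12.
Alonso is living and takes 1/12.
Soledad is living and takes 1/12.
Yago is living and takes 1/12.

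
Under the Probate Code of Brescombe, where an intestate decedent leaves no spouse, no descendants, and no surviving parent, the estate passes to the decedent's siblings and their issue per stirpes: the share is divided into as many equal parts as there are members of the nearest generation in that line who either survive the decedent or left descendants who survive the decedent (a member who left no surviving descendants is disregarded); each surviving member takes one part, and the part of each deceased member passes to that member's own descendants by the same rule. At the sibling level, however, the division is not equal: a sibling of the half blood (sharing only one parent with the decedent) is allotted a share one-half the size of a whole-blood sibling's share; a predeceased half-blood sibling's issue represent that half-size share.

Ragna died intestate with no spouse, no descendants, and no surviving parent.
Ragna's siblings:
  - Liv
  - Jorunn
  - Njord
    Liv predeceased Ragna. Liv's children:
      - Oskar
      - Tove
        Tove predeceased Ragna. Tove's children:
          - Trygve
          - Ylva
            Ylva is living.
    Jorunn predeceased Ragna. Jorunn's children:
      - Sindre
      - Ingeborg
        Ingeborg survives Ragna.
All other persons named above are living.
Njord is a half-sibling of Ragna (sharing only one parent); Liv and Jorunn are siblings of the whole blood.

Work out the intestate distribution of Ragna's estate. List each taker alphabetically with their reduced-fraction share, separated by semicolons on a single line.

No spouse, descendants, or parent survives, so the estate passes to Ragna's siblings per stirpes.
Half-blood siblings count for one-half the weight of whole-blood siblings at the initial division.
Dividing 1 in proportion to weights (total weight 5/2): Liv (weight 1) → 2/5; Jorunn (weight 1) → 2/5; Njord (weight 1/2) → 1/5.
Liv predeceased; the 2/5 allotted to Liv's branch passes to Liv's issue by representation.
The 2/5 is divided into 2 equal shares of 1/5 among Oskar, Tove.
Oskar is living and takes 1/5.
Tove predeceased; the 1/5 allotted to Tove's branch passes to Tove's issue by representation.
The 1/5 is divided into 2 equal shares of 1/10 among Trygve, Ylva.
Trygve is living and takes 1/10.
Ylva is living and takes 1/10.
Jorunn predeceased; the 2/5 allotted to Jorunn's branch passes to Jorunn's issue by representation.
The 2/5 is divided into 2 equal shares of 1/5 among Sindre, Ingeborg.
Sindre is living and takes 1/5.
Ingeborg is living and takes 1/5.
Njord is living and takes 1/5.

Ingeborg 1/5; Njord 1/5; Oskar 1/5; Sindre 1/5; Trygve 1/10; Ylva 1/10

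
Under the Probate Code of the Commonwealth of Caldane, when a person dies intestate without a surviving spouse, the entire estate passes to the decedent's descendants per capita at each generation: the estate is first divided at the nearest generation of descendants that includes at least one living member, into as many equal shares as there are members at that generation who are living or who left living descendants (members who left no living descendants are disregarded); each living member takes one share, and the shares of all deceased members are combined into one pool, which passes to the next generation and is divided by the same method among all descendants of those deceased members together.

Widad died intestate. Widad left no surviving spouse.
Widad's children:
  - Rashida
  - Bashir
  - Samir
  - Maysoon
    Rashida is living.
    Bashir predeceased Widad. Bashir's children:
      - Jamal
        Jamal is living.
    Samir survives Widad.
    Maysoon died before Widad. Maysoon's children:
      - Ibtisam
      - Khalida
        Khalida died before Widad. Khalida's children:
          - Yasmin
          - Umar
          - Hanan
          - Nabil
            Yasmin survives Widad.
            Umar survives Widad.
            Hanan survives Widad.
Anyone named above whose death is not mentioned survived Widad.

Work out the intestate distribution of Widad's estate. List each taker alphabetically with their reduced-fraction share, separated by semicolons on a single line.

Hanan 1/24; Ibtisam 1/6; Jamal 1/6; Nabil 1/24; Rashida 1/4; Samir 1/4; Umar 1/24; Yasmin 1/24

There is no surviving spouse, so the entire estate passes to Widad's descendants per capita at each generation.
At generation 1 (Rashida, Bashir, Samir, Maysoon) there are 4 shares of (1)/4 = 1/4 each.
Living: Rashida and Samir — each takes 1/4.
Deceased: Bashir and Maysoon. Their combined 1/2 is pooled and carried to generation 2.
At generation 2 (Jamal, Ibtisam, Khalida) there are 3 shares of (1/2)/3 = 1/6 each.
Living: Jamal and Ibtisam — each takes 1/6.
Deceased: Khalida. That 1/6 share is carried to generation 3.
At generation 3 (Yasmin, Umar, Hanan, Nabil) there are 4 shares of (1/6)/4 = 1/24 each.
Living: Yasmin, Umar, Hanan, and Nabil — each takes 1/24.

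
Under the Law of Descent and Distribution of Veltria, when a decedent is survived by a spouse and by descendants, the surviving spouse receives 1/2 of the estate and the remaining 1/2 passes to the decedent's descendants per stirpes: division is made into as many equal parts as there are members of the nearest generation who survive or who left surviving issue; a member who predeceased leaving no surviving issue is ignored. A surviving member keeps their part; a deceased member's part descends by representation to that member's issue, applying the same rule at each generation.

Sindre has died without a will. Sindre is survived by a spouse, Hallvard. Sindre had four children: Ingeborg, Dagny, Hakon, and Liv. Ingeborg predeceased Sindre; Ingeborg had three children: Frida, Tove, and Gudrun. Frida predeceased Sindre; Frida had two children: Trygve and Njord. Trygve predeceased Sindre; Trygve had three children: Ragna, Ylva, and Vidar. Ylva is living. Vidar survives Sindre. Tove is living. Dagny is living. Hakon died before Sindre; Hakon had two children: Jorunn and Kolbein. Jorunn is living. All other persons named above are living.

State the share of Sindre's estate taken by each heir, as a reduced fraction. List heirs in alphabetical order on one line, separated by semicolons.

Hallvard, as surviving spouse, takes 1/2.
The remaining 1/2 passes to Sindre's descendants per stirpes.
The 1/2 is divided into 4 equal shares of 1/8 among Ingeborg, Dagny, Hakon, Liv.
Ingeborg predeceased; the 1/8 allotted to Ingeborg's branch passes to Ingeborg's issue by representation.
The 1/8 is divided into 3 equal shares of 1/24 among Frida, Tove, Gudrun.
Frida predeceased; the 1/24 allotted to Frida's branch passes to Frida's issue by representation.
The 1/24 is divided into 2 equal shares of 1/48 among Trygve, Njord.
Trygve predeceased; the 1/48 allotted to Trygve's branch passes to Trygve's issue by representation.
The 1/48 is divided into 3 equal shares of 1/144 among Ragna, Ylva, Vidar.
Ragna is living and takes 1/144.
Ylva is living and takes 1/144.
Vidar is living and takes 1/144.
Njord is living and takes 1/48.
Tove is living and takes 1/24.
Gudrun is living and takes 1/24.
Dagny is living and takes 1/8.
Hakon predeceased; the 1/8 allotted to Hakon's branch passes to Hakon's issue by representation.
The 1/8 is divided into 2 equal shares of 1/16 among Jorunn, Kolbein.
Jorunn is living and takes 1/16.
Kolbein is living and takes 1/16.
Liv is living and takes 1/8.

Dagny 1/8; Gudrun 1/24; Hallvard 1/2; Jorunn 1/16; Kolbein 1/16; Liv 1/8; Njord 1/48; Ragna 1/144; Tove 1/24; Vidar 1/144; Ylva 1/144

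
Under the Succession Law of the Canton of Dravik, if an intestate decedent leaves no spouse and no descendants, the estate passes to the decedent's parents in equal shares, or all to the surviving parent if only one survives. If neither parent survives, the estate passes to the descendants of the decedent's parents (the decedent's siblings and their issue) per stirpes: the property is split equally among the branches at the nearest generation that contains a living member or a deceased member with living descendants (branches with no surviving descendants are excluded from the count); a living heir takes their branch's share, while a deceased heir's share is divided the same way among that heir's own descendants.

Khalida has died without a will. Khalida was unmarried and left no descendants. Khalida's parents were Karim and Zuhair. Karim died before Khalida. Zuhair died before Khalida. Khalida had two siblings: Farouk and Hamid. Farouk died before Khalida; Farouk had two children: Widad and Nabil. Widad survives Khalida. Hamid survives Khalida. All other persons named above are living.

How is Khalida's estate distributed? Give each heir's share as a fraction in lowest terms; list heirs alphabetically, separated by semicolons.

Hamid 1/2; Nabil 1/4; Widad 1/4

Neither parent survives and there are no descendants, so the estate passes to Khalida's siblings and their issue per stirpes.
The estate is divided into 2 equal shares of 1/2 among Farouk, Hamid.
Farouk predeceased; the 1/2 allotted to Farouk's branch passes to Farouk's issue by representation.
The 1/2 is divided into 2 equal shares of 1/4 among Widad, Nabil.
Widad is living and takes 1/4.
Nabil is living and takes 1/4.
Hamid is living and takes 1/2.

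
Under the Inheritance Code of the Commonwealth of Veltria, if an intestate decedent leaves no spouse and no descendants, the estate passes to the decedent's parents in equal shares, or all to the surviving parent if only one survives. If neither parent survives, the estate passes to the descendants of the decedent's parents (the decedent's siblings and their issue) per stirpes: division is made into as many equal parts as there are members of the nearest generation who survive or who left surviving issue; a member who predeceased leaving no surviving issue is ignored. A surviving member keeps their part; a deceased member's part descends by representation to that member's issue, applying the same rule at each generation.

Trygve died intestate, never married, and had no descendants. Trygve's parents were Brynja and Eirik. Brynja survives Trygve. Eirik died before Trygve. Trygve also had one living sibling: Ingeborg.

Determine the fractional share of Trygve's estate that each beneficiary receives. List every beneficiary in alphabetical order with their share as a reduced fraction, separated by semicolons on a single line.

Only one parent, Brynja, survives, so Brynja takes the entire estate. The siblings take nothing because a surviving parent has priority.

Brynja 1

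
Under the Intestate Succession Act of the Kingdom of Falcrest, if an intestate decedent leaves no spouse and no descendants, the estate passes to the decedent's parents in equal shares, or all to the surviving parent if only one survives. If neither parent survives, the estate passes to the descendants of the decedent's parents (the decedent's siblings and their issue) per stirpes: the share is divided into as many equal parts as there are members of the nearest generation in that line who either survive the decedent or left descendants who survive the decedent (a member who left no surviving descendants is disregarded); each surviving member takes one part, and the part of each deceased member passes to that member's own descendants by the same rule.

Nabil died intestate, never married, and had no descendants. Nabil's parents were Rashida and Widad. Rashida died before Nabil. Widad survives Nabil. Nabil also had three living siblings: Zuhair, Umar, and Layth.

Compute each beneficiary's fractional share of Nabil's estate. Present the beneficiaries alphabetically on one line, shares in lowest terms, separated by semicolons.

Only one parent, Widad, survives, so Widad takes the entire estate. The siblings take nothing because a surviving parent has priority.

Widad 1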